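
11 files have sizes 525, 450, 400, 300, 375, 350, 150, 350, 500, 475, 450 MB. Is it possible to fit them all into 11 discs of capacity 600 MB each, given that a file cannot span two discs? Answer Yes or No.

Yes

A valid assignment using 10 discs:
  disc 1: 525 = 525
  disc 2: 500 = 500
  disc 3: 475 = 475
  disc 4: 450 + 150 = 600
  disc 5: 450 = 450
  disc 6: 400 = 400
  disc 7: 375 = 375
  disc 8: 350 = 350
  disc 9: 350 = 350
  disc 10: 300 = 300
That uses only 10 ≤ 11, so 11 discs are enough.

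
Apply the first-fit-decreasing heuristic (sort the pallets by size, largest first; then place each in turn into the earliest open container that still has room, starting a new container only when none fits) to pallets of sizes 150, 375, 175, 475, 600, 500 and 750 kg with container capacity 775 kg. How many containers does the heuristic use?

Sorted descending: 750, 600, 500, 475, 375, 175, 150.
  750 → container 1 (new)  [load 750/775]
  600 → container 2 (new)  [load 600/775]
  500 → container 3 (new)  [load 500/775]
  475 → container 4 (new)  [load 475/775]
  375 → container 5 (new)  [load 375/775]
  175 → container 2  [load 775/775]
  150 → container 3  [load 650/775]
5 containers opened.

5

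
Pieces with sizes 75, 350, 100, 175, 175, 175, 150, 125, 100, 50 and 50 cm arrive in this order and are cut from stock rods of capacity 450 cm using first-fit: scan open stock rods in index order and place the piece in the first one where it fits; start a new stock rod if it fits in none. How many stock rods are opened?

4

  75 → stock rod 1 (new)  [load 75/450]
  350 → stock rod 1  [load 425/450]
  100 → stock rod 2 (new)  [load 100/450]
  175 → stock rod 2  [load 275/450]
  175 → stock rod 2  [load 450/450]
  175 → stock rod 3 (new)  [load 175/450]
  150 → stock rod 3  [load 325/450]
  125 → stock rod 3  [load 450/450]
  100 → stock rod 4 (new)  [load 100/450]
  50 → stock rod 4  [load 150/450]
  50 → stock rod 4  [load 200/450]
4 stock rods opened.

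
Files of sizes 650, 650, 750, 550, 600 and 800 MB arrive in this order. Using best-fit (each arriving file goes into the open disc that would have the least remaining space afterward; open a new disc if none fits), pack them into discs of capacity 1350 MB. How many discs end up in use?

4

  650 → disc 1 (new)  [load 650/1350]
  650 → disc 1  [load 1300/1350]
  750 → disc 2 (new)  [load 750/1350]
  550 → disc 2  [load 1300/1350]
  600 → disc 3 (new)  [load 600/1350]
  800 → disc 4 (new)  [load 800/1350]
4 discs opened.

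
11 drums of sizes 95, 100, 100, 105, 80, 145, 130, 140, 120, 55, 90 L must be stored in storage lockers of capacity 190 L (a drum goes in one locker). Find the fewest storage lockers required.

8

Total = 145 + 140 + 130 + 120 + 105 + 100 + 100 + 95 + 90 + 80 + 55 = 1160 L.
Lower bound: ⌈1160/190⌉ = 7 storage lockers.
A packing using 8 storage lockers:
  locker 1: 145 = 145
  locker 2: 140 = 140
  locker 3: 130 + 55 = 185
  locker 4: 120 = 120
  locker 5: 105 + 80 = 185
  locker 6: 100 + 90 = 190
  locker 7: 100 = 100
  locker 8: 95 = 95
No arrangement into 7 storage lockers stays within capacity, so 8 is optimal.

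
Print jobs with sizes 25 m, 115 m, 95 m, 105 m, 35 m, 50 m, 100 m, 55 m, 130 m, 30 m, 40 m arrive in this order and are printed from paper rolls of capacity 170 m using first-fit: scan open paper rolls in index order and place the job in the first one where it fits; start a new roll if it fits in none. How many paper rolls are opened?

5

  25 → roll 1 (new)  [load 25/170]
  115 → roll 1  [load 140/170]
  95 → roll 2 (new)  [load 95/170]
  105 → roll 3 (new)  [load 105/170]
  35 → roll 2  [load 130/170]
  50 → roll 3  [load 155/170]
  100 → roll 4 (new)  [load 100/170]
  55 → roll 4  [load 155/170]
  130 → roll 5 (new)  [load 130/170]
  30 → roll 1  [load 170/170]
  40 → roll 2  [load 170/170]
5 paper rolls opened.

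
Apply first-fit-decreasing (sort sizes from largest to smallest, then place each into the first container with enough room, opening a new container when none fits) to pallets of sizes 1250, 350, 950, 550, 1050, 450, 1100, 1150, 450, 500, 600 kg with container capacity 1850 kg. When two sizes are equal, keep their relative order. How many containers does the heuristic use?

5

Sorted descending: 1250, 1150, 1100, 1050, 950, 600, 550, 500, 450, 450, 350.
  1250 → container 1 (new)  [load 1250/1850]
  1150 → container 2 (new)  [load 1150/1850]
  1100 → container 3 (new)  [load 1100/1850]
  1050 → container 4 (new)  [load 1050/1850]
  950 → container 5 (new)  [load 950/1850]
  600 → container 1  [load 1850/1850]
  550 → container 2  [load 1700/1850]
  500 → container 3  [load 1600/1850]
  450 → container 4  [load 1500/1850]
  450 → container 5  [load 1400/1850]
  350 → container 4  [load 1850/1850]
5 containers opened.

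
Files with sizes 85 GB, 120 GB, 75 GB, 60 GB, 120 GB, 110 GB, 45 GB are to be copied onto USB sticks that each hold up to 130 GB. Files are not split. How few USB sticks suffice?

6

Total = 120 + 120 + 110 + 85 + 75 + 60 + 45 = 615 GB.
Lower bound: ⌈615/130⌉ = 5 USB sticks.
A packing using 6 USB sticks:
  USB stick 1: 120 = 120
  USB stick 2: 120 = 120
  USB stick 3: 110 = 110
  USB stick 4: 85 + 45 = 130
  USB stick 5: 75 = 75
  USB stick 6: 60 = 60
No arrangement into 5 USB sticks stays within capacity, so 6 is optimal.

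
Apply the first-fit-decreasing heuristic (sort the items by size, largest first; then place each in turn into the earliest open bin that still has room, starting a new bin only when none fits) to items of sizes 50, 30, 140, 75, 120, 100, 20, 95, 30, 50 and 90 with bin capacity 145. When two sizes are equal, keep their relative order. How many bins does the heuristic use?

Sorted descending: 140, 120, 100, 95, 90, 75, 50, 50, 30, 30, 20.
  140 → bin 1 (new)  [load 140/145]
  120 → bin 2 (new)  [load 120/145]
  100 → bin 3 (new)  [load 100/145]
  95 → bin 4 (new)  [load 95/145]
  90 → bin 5 (new)  [load 90/145]
  75 → bin 6 (new)  [load 75/145]
  50 → bin 4  [load 145/145]
  50 → bin 5  [load 140/145]
  30 → bin 3  [load 130/145]
  30 → bin 6  [load 105/145]
  20 → bin 2  [load 140/145]
6 bins opened.

6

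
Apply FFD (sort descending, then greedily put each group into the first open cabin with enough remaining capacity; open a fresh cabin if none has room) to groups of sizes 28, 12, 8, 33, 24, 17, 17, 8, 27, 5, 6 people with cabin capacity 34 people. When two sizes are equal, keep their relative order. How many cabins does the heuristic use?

Sorted descending: 33, 28, 27, 24, 17, 17, 12, 8, 8, 6, 5.
  33 → cabin 1 (new)  [load 33/34]
  28 → cabin 2 (new)  [load 28/34]
  27 → cabin 3 (new)  [load 27/34]
  24 → cabin 4 (new)  [load 24/34]
  17 → cabin 5 (new)  [load 17/34]
  17 → cabin 5  [load 34/34]
  12 → cabin 6 (new)  [load 12/34]
  8 → cabin 4  [load 32/34]
  8 → cabin 6  [load 20/34]
  6 → cabin 2  [load 34/34]
  5 → cabin 3  [load 32/34]
6 cabins opened.

6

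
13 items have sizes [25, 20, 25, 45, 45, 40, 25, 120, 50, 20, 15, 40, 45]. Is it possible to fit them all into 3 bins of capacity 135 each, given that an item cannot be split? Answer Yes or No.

Total = 515; ⌈515/135⌉ = 4.
At least 4 bins are required, but only 3 are allowed.

No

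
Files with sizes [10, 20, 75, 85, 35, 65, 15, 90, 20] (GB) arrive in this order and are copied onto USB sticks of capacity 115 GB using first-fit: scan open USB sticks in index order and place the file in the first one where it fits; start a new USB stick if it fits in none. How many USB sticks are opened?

  10 → USB stick 1 (new)  [load 10/115]
  20 → USB stick 1  [load 30/115]
  75 → USB stick 1  [load 105/115]
  85 → USB stick 2 (new)  [load 85/115]
  35 → USB stick 3 (new)  [load 35/115]
  65 → USB stick 3  [load 100/115]
  15 → USB stick 2  [load 100/115]
  90 → USB stick 4 (new)  [load 90/115]
  20 → USB stick 4  [load 110/115]
4 USB sticks opened.

4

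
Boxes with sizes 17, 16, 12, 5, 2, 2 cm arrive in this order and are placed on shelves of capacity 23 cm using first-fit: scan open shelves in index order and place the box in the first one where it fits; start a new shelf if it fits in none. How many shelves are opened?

  17 → shelf 1 (new)  [load 17/23]
  16 → shelf 2 (new)  [load 16/23]
  12 → shelf 3 (new)  [load 12/23]
  5 → shelf 1  [load 22/23]
  2 → shelf 2  [load 18/23]
  2 → shelf 2  [load 20/23]
3 shelves opened.

3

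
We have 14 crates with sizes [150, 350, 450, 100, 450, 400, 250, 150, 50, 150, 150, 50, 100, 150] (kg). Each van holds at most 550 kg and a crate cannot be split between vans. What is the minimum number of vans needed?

Total = 450 + 450 + 400 + 350 + 250 + 150 + 150 + 150 + 150 + 150 + 100 + 100 + 50 + 50 = 2950 kg.
Lower bound: ⌈2950/550⌉ = 6 vans.
A packing using 6 vans:
  van 1: 450 + 100 = 550
  van 2: 450 + 100 = 550
  van 3: 400 + 150 = 550
  van 4: 350 + 150 + 50 = 550
  van 5: 250 + 150 + 150 = 550
  van 6: 150 + 50 = 200
This matches the lower bound, so 6 is optimal.

6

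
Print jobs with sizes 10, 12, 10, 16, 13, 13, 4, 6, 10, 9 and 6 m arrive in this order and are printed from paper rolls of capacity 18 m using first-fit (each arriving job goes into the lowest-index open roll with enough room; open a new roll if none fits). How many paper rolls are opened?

8

  10 → roll 1 (new)  [load 10/18]
  12 → roll 2 (new)  [load 12/18]
  10 → roll 3 (new)  [load 10/18]
  16 → roll 4 (new)  [load 16/18]
  13 → roll 5 (new)  [load 13/18]
  13 → roll 6 (new)  [load 13/18]
  4 → roll 1  [load 14/18]
  6 → roll 2  [load 18/18]
  10 → roll 7 (new)  [load 10/18]
  9 → roll 8 (new)  [load 9/18]
  6 → roll 3  [load 16/18]
8 paper rolls opened.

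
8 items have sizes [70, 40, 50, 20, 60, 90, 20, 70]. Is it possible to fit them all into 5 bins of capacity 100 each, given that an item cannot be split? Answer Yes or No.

Yes

A valid assignment using 5 bins:
  bin 1: 90 = 90
  bin 2: 70 + 20 = 90
  bin 3: 70 + 20 = 90
  bin 4: 60 + 40 = 100
  bin 5: 50 = 50
Every load is within 100, so 5 bins suffice.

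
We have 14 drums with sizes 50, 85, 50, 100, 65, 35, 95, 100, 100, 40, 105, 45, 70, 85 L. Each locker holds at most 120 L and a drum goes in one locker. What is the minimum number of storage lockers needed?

Total = 105 + 100 + 100 + 100 + 95 + 85 + 85 + 70 + 65 + 50 + 50 + 45 + 40 + 35 = 1025 L.
Lower bound: ⌈1025/120⌉ = 9 storage lockers.
A packing using 10 storage lockers:
  locker 1: 105 = 105
  locker 2: 100 = 100
  locker 3: 100 = 100
  locker 4: 100 = 100
  locker 5: 95 = 95
  locker 6: 85 + 35 = 120
  locker 7: 85 = 85
  locker 8: 70 + 50 = 120
  locker 9: 65 + 50 = 115
  locker 10: 45 + 40 = 85
No arrangement into 9 storage lockers stays within capacity, so 10 is optimal.

10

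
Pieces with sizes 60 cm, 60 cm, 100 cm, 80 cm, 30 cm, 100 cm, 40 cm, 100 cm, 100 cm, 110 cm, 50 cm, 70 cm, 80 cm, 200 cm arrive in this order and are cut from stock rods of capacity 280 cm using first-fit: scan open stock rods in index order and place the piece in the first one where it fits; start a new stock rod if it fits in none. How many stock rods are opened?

5

  60 → stock rod 1 (new)  [load 60/280]
  60 → stock rod 1  [load 120/280]
  100 → stock rod 1  [load 220/280]
  80 → stock rod 2 (new)  [load 80/280]
  30 → stock rod 1  [load 250/280]
  100 → stock rod 2  [load 180/280]
  40 → stock rod 2  [load 220/280]
  100 → stock rod 3 (new)  [load 100/280]
  100 → stock rod 3  [load 200/280]
  110 → stock rod 4 (new)  [load 110/280]
  50 → stock rod 2  [load 270/280]
  70 → stock rod 3  [load 270/280]
  80 → stock rod 4  [load 190/280]
  200 → stock rod 5 (new)  [load 200/280]
5 stock rods opened.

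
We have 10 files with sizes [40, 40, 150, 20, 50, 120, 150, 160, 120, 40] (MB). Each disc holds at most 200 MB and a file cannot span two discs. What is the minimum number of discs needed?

5

Total = 160 + 150 + 150 + 120 + 120 + 50 + 40 + 40 + 40 + 20 = 890 MB.
Lower bound: ⌈890/200⌉ = 5 discs.
A packing using 5 discs:
  disc 1: 160 + 40 = 200
  disc 2: 150 + 50 = 200
  disc 3: 150 + 40 = 190
  disc 4: 120 + 40 + 20 = 180
  disc 5: 120 = 120
This matches the lower bound, so 5 is optimal.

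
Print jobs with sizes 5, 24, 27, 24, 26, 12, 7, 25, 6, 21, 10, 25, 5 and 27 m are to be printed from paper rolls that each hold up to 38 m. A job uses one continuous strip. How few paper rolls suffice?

8

Total = 27 + 27 + 26 + 25 + 25 + 24 + 24 + 21 + 12 + 10 + 7 + 6 + 5 + 5 = 244 m.
Lower bound: ⌈244/38⌉ = 7 paper rolls.
Also, 8 print jobs each exceed 19 m, and no two of those can share a roll, so at least 8 paper rolls are needed.
A packing using 8 paper rolls:
  roll 1: 27 + 10 = 37
  roll 2: 27 + 7 = 34
  roll 3: 26 + 12 = 38
  roll 4: 25 + 6 + 5 = 36
  roll 5: 25 + 5 = 30
  roll 6: 24 = 24
  roll 7: 24 = 24
  roll 8: 21 = 21
This matches the lower bound, so 8 is optimal.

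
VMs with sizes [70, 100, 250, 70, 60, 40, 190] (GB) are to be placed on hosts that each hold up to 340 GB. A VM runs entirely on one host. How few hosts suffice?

Total = 250 + 190 + 100 + 70 + 70 + 60 + 40 = 780 GB.
Lower bound: ⌈780/340⌉ = 3 hosts.
A packing using 3 hosts:
  host 1: 250 + 70 = 320
  host 2: 190 + 100 + 40 = 330
  host 3: 70 + 60 = 130
This matches the lower bound, so 3 is optimal.

3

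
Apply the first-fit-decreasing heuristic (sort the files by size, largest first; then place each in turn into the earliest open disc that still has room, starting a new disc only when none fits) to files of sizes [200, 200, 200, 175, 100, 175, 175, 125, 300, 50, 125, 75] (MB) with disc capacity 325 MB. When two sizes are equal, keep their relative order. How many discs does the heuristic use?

Sorted descending: 300, 200, 200, 200, 175, 175, 175, 125, 125, 100, 75, 50.
  300 → disc 1 (new)  [load 300/325]
  200 → disc 2 (new)  [load 200/325]
  200 → disc 3 (new)  [load 200/325]
  200 → disc 4 (new)  [load 200/325]
  175 → disc 5 (new)  [load 175/325]
  175 → disc 6 (new)  [load 175/325]
  175 → disc 7 (new)  [load 175/325]
  125 → disc 2  [load 325/325]
  125 → disc 3  [load 325/325]
  100 → disc 4  [load 300/325]
  75 → disc 5  [load 250/325]
  50 → disc 5  [load 300/325]
7 discs opened.

7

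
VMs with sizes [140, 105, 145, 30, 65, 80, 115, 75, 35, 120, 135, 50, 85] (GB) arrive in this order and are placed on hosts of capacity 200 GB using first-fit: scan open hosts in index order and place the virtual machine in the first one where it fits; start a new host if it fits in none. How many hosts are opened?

7

  140 → host 1 (new)  [load 140/200]
  105 → host 2 (new)  [load 105/200]
  145 → host 3 (new)  [load 145/200]
  30 → host 1  [load 170/200]
  65 → host 2  [load 170/200]
  80 → host 4 (new)  [load 80/200]
  115 → host 4  [load 195/200]
  75 → host 5 (new)  [load 75/200]
  35 → host 3  [load 180/200]
  120 → host 5  [load 195/200]
  135 → host 6 (new)  [load 135/200]
  50 → host 6  [load 185/200]
  85 → host 7 (new)  [load 85/200]
7 hosts opened.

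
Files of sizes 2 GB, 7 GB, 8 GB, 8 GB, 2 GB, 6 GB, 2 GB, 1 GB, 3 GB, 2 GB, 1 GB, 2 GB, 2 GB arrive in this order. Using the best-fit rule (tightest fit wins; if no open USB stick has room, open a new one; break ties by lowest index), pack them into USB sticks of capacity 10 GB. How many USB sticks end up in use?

5

  2 → USB stick 1 (new)  [load 2/10]
  7 → USB stick 1  [load 9/10]
  8 → USB stick 2 (new)  [load 8/10]
  8 → USB stick 3 (new)  [load 8/10]
  2 → USB stick 2  [load 10/10]
  6 → USB stick 4 (new)  [load 6/10]
  2 → USB stick 3  [load 10/10]
  1 → USB stick 1  [load 10/10]
  3 → USB stick 4  [load 9/10]
  2 → USB stick 5 (new)  [load 2/10]
  1 → USB stick 4  [load 10/10]
  2 → USB stick 5  [load 4/10]
  2 → USB stick 5  [load 6/10]
5 USB sticks opened.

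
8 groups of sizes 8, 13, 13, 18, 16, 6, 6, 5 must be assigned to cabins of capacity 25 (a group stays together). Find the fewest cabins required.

4

Total = 18 + 16 + 13 + 13 + 8 + 6 + 6 + 5 = 85.
Lower bound: ⌈85/25⌉ = 4 cabins.
A packing using 4 cabins:
  cabin 1: 18 + 6 = 24
  cabin 2: 16 + 8 = 24
  cabin 3: 13 + 6 + 5 = 24
  cabin 4: 13 = 13
This matches the lower bound, so 4 is optimal.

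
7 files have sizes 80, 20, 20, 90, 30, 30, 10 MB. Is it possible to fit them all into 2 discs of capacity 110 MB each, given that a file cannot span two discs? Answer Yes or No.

Total = 280 MB; ⌈280/110⌉ = 3.
At least 3 discs are required, but only 2 are allowed.

No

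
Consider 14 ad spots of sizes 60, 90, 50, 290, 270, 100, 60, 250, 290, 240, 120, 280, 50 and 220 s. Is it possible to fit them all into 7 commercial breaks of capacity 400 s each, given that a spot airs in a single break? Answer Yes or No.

A valid assignment using 7 commercial breaks:
  break 1: 290 + 100 = 390
  break 2: 290 + 90 = 380
  break 3: 280 + 120 = 400
  break 4: 270 + 60 + 60 = 390
  break 5: 250 + 50 + 50 = 350
  break 6: 240 = 240
  break 7: 220 = 220
Every load is within 400 s, so 7 commercial breaks suffice.

Yes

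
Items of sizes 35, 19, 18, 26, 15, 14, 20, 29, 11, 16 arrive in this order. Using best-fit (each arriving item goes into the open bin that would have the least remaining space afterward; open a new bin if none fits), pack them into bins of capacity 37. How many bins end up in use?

6

  35 → bin 1 (new)  [load 35/37]
  19 → bin 2 (new)  [load 19/37]
  18 → bin 2  [load 37/37]
  26 → bin 3 (new)  [load 26/37]
  15 → bin 4 (new)  [load 15/37]
  14 → bin 4  [load 29/37]
  20 → bin 5 (new)  [load 20/37]
  29 → bin 6 (new)  [load 29/37]
  11 → bin 3  [load 37/37]
  16 → bin 5  [load 36/37]
6 bins opened.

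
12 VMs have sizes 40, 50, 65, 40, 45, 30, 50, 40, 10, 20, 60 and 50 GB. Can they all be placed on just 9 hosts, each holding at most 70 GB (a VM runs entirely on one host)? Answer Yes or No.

A valid assignment using 9 hosts:
  host 1: 65 = 65
  host 2: 60 + 10 = 70
  host 3: 50 + 20 = 70
  host 4: 50 = 50
  host 5: 50 = 50
  host 6: 45 = 45
  host 7: 40 + 30 = 70
  host 8: 40 = 40
  host 9: 40 = 40
Every load is within 70 GB, so 9 hosts suffice.

Yes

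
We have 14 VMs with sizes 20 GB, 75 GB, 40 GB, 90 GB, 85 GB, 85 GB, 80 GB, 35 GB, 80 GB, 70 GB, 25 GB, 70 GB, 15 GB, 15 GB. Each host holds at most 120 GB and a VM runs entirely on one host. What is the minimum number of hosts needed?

Total = 90 + 85 + 85 + 80 + 80 + 75 + 70 + 70 + 40 + 35 + 25 + 20 + 15 + 15 = 785 GB.
Lower bound: ⌈785/120⌉ = 7 hosts.
Also, 8 VMs each exceed 60 GB, and no two of those can share a host, so at least 8 hosts are needed.
A packing using 8 hosts:
  host 1: 90 + 25 = 115
  host 2: 85 + 35 = 120
  host 3: 85 + 20 + 15 = 120
  host 4: 80 + 40 = 120
  host 5: 80 + 15 = 95
  host 6: 75 = 75
  host 7: 70 = 70
  host 8: 70 = 70
This matches the lower bound, so 8 is optimal.

8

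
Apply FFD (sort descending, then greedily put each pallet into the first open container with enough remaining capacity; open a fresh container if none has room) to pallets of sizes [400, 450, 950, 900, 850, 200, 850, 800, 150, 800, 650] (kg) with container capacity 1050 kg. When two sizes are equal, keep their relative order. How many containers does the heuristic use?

Sorted descending: 950, 900, 850, 850, 800, 800, 650, 450, 400, 200, 150.
  950 → container 1 (new)  [load 950/1050]
  900 → container 2 (new)  [load 900/1050]
  850 → container 3 (new)  [load 850/1050]
  850 → container 4 (new)  [load 850/1050]
  800 → container 5 (new)  [load 800/1050]
  800 → container 6 (new)  [load 800/1050]
  650 → container 7 (new)  [load 650/1050]
  450 → container 8 (new)  [load 450/1050]
  400 → container 7  [load 1050/1050]
  200 → container 3  [load 1050/1050]
  150 → container 2  [load 1050/1050]
8 containers opened.

8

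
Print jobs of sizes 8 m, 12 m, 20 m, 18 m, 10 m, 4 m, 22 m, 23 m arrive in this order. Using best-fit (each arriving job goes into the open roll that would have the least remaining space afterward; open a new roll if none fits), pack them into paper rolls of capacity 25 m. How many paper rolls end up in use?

  8 → roll 1 (new)  [load 8/25]
  12 → roll 1  [load 20/25]
  20 → roll 2 (new)  [load 20/25]
  18 → roll 3 (new)  [load 18/25]
  10 → roll 4 (new)  [load 10/25]
  4 → roll 1  [load 24/25]
  22 → roll 5 (new)  [load 22/25]
  23 → roll 6 (new)  [load 23/25]
6 paper rolls opened.

6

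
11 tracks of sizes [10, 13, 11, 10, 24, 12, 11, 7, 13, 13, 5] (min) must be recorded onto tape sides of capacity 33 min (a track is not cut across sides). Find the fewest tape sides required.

Total = 24 + 13 + 13 + 13 + 12 + 11 + 11 + 10 + 10 + 7 + 5 = 129 min.
Lower bound: ⌈129/33⌉ = 4 tape sides.
A packing using 5 tape sides:
  side 1: 24 + 7 = 31
  side 2: 13 + 13 + 5 = 31
  side 3: 13 + 12 = 25
  side 4: 11 + 11 + 10 = 32
  side 5: 10 = 10
No arrangement into 4 tape sides stays within capacity, so 5 is optimal.

5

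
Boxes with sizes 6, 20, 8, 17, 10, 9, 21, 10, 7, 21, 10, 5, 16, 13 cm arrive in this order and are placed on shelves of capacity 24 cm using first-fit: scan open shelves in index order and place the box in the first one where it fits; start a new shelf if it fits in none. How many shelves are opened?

  6 → shelf 1 (new)  [load 6/24]
  20 → shelf 2 (new)  [load 20/24]
  8 → shelf 1  [load 14/24]
  17 → shelf 3 (new)  [load 17/24]
  10 → shelf 1  [load 24/24]
  9 → shelf 4 (new)  [load 9/24]
  21 → shelf 5 (new)  [load 21/24]
  10 → shelf 4  [load 19/24]
  7 → shelf 3  [load 24/24]
  21 → shelf 6 (new)  [load 21/24]
  10 → shelf 7 (new)  [load 10/24]
  5 → shelf 4  [load 24/24]
  16 → shelf 8 (new)  [load 16/24]
  13 → shelf 7  [load 23/24]
8 shelves opened.

8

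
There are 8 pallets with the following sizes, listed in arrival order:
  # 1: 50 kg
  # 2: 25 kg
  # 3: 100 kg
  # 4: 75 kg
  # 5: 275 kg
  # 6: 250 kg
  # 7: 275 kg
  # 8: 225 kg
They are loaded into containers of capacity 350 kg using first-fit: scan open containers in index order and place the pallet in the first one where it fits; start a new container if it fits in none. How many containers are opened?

5

  50 → container 1 (new)  [load 50/350]
  25 → container 1  [load 75/350]
  100 → container 1  [load 175/350]
  75 → container 1  [load 250/350]
  275 → container 2 (new)  [load 275/350]
  250 → container 3 (new)  [load 250/350]
  275 → container 4 (new)  [load 275/350]
  225 → container 5 (new)  [load 225/350]
5 containers opened.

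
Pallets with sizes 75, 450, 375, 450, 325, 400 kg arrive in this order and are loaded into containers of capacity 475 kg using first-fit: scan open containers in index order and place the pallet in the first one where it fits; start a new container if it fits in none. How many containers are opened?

5

  75 → container 1 (new)  [load 75/475]
  450 → container 2 (new)  [load 450/475]
  375 → container 1  [load 450/475]
  450 → container 3 (new)  [load 450/475]
  325 → container 4 (new)  [load 325/475]
  400 → container 5 (new)  [load 400/475]
5 containers opened.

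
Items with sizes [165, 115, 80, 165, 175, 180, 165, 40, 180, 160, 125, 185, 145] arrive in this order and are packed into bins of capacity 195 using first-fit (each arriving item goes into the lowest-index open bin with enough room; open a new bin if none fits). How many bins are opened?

  165 → bin 1 (new)  [load 165/195]
  115 → bin 2 (new)  [load 115/195]
  80 → bin 2  [load 195/195]
  165 → bin 3 (new)  [load 165/195]
  175 → bin 4 (new)  [load 175/195]
  180 → bin 5 (new)  [load 180/195]
  165 → bin 6 (new)  [load 165/195]
  40 → bin 7 (new)  [load 40/195]
  180 → bin 8 (new)  [load 180/195]
  160 → bin 9 (new)  [load 160/195]
  125 → bin 7  [load 165/195]
  185 → bin 10 (new)  [load 185/195]
  145 → bin 11 (new)  [load 145/195]
11 bins opened.

11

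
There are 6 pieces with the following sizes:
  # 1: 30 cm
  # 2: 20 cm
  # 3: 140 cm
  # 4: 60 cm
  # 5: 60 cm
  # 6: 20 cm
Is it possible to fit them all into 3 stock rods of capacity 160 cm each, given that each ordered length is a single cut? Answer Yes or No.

Yes

A valid assignment using 3 stock rods:
  stock rod 1: 140 + 20 = 160
  stock rod 2: 60 + 60 + 30 = 150
  stock rod 3: 20 = 20
Every load is within 160 cm, so 3 stock rods suffice.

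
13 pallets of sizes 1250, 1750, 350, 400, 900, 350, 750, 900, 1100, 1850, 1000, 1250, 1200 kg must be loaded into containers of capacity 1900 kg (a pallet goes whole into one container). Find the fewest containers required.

8

Total = 1850 + 1750 + 1250 + 1250 + 1200 + 1100 + 1000 + 900 + 900 + 750 + 400 + 350 + 350 = 13050 kg.
Lower bound: ⌈13050/1900⌉ = 7 containers.
A packing using 8 containers:
  container 1: 1850 = 1850
  container 2: 1750 = 1750
  container 3: 1250 + 400 = 1650
  container 4: 1250 + 350 = 1600
  container 5: 1200 + 350 = 1550
  container 6: 1100 + 750 = 1850
  container 7: 1000 + 900 = 1900
  container 8: 900 = 900
No arrangement into 7 containers stays within capacity, so 8 is optimal.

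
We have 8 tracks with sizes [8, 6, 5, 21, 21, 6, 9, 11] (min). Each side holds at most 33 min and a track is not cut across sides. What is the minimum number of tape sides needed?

3

Total = 21 + 21 + 11 + 9 + 8 + 6 + 6 + 5 = 87 min.
Lower bound: ⌈87/33⌉ = 3 tape sides.
A packing using 3 tape sides:
  side 1: 21 + 11 = 32
  side 2: 21 + 9 = 30
  side 3: 8 + 6 + 6 + 5 = 25
This matches the lower bound, so 3 is optimal.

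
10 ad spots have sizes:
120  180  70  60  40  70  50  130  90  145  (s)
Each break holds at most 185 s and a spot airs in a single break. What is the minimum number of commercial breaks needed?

6

Total = 180 + 145 + 130 + 120 + 90 + 70 + 70 + 60 + 50 + 40 = 955 s.
Lower bound: ⌈955/185⌉ = 6 commercial breaks.
A packing using 6 commercial breaks:
  break 1: 180 = 180
  break 2: 145 + 40 = 185
  break 3: 130 + 50 = 180
  break 4: 120 + 60 = 180
  break 5: 90 + 70 = 160
  break 6: 70 = 70
This matches the lower bound, so 6 is optimal.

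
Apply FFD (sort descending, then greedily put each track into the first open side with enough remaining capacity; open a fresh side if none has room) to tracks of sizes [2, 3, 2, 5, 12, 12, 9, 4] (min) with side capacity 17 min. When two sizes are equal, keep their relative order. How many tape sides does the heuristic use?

3

Sorted descending: 12, 12, 9, 5, 4, 3, 2, 2.
  12 → side 1 (new)  [load 12/17]
  12 → side 2 (new)  [load 12/17]
  9 → side 3 (new)  [load 9/17]
  5 → side 1  [load 17/17]
  4 → side 2  [load 16/17]
  3 → side 3  [load 12/17]
  2 → side 3  [load 14/17]
  2 → side 3  [load 16/17]
3 tape sides opened.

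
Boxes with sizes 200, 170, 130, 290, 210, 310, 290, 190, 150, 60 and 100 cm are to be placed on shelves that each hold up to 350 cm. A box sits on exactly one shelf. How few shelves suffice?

7

Total = 310 + 290 + 290 + 210 + 200 + 190 + 170 + 150 + 130 + 100 + 60 = 2100 cm.
Lower bound: ⌈2100/350⌉ = 6 shelves.
A packing using 7 shelves:
  shelf 1: 310 = 310
  shelf 2: 290 + 60 = 350
  shelf 3: 290 = 290
  shelf 4: 210 + 130 = 340
  shelf 5: 200 + 150 = 350
  shelf 6: 190 + 100 = 290
  shelf 7: 170 = 170
No arrangement into 6 shelves stays within capacity, so 7 is optimal.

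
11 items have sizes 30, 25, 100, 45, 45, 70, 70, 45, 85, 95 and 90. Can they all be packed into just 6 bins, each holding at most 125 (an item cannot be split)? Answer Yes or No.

No

Total = 700; ⌈700/125⌉ = 6.
The bound of 6 does not rule out 6, but exhaustive search shows no assignment into 6 bins of capacity 125 exists — the minimum is 7.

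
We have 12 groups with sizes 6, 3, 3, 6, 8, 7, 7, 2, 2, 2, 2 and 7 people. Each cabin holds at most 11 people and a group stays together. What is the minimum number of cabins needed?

Total = 8 + 7 + 7 + 7 + 6 + 6 + 3 + 3 + 2 + 2 + 2 + 2 = 55 people.
Lower bound: ⌈55/11⌉ = 5 cabins.
Also, 6 groups each exceed 11/2 people, and no two of those can share a cabin, so at least 6 cabins are needed.
A packing using 6 cabins:
  cabin 1: 8 + 3 = 11
  cabin 2: 7 + 3 = 10
  cabin 3: 7 + 2 + 2 = 11
  cabin 4: 7 + 2 + 2 = 11
  cabin 5: 6 = 6
  cabin 6: 6 = 6
This matches the lower bound, so 6 is optimal.

6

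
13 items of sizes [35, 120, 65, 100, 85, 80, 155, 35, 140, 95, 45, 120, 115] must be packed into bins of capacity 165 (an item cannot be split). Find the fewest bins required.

Total = 155 + 140 + 120 + 120 + 115 + 100 + 95 + 85 + 80 + 65 + 45 + 35 + 35 = 1190.
Lower bound: ⌈1190/165⌉ = 8 bins.
A packing using 8 bins:
  bin 1: 155 = 155
  bin 2: 140 = 140
  bin 3: 120 + 45 = 165
  bin 4: 120 + 35 = 155
  bin 5: 115 + 35 = 150
  bin 6: 100 + 65 = 165
  bin 7: 95 = 95
  bin 8: 85 + 80 = 165
This matches the lower bound, so 8 is optimal.

8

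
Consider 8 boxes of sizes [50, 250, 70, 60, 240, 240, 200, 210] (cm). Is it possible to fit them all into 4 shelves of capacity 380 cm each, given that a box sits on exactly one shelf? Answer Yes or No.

No

Total = 1320 cm; ⌈1320/380⌉ = 4.
5 boxes each exceed half the capacity and cannot share a shelf, forcing at least 5 shelves.
At least 5 shelves are required, but only 4 are allowed.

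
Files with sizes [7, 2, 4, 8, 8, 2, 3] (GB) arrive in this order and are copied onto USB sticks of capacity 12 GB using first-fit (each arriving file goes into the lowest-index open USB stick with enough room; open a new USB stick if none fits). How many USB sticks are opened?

3

  7 → USB stick 1 (new)  [load 7/12]
  2 → USB stick 1  [load 9/12]
  4 → USB stick 2 (new)  [load 4/12]
  8 → USB stick 2  [load 12/12]
  8 → USB stick 3 (new)  [load 8/12]
  2 → USB stick 1  [load 11/12]
  3 → USB stick 3  [load 11/12]
3 USB sticks opened.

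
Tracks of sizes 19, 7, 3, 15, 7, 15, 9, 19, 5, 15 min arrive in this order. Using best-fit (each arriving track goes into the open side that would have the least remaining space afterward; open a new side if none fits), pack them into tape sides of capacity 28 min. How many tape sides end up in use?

5

  19 → side 1 (new)  [load 19/28]
  7 → side 1  [load 26/28]
  3 → side 2 (new)  [load 3/28]
  15 → side 2  [load 18/28]
  7 → side 2  [load 25/28]
  15 → side 3 (new)  [load 15/28]
  9 → side 3  [load 24/28]
  19 → side 4 (new)  [load 19/28]
  5 → side 4  [load 24/28]
  15 → side 5 (new)  [load 15/28]
5 tape sides opened.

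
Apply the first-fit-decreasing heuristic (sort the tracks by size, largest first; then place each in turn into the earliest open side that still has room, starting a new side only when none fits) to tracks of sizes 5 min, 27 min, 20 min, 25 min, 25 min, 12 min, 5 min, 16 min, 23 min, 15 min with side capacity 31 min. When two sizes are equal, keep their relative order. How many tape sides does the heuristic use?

7

Sorted descending: 27, 25, 25, 23, 20, 16, 15, 12, 5, 5.
  27 → side 1 (new)  [load 27/31]
  25 → side 2 (new)  [load 25/31]
  25 → side 3 (new)  [load 25/31]
  23 → side 4 (new)  [load 23/31]
  20 → side 5 (new)  [load 20/31]
  16 → side 6 (new)  [load 16/31]
  15 → side 6  [load 31/31]
  12 → side 7 (new)  [load 12/31]
  5 → side 2  [load 30/31]
  5 → side 3  [load 30/31]
7 tape sides opened.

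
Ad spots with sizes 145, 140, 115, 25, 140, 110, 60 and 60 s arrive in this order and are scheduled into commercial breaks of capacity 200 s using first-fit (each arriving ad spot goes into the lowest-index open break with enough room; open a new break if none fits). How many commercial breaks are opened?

  145 → break 1 (new)  [load 145/200]
  140 → break 2 (new)  [load 140/200]
  115 → break 3 (new)  [load 115/200]
  25 → break 1  [load 170/200]
  140 → break 4 (new)  [load 140/200]
  110 → break 5 (new)  [load 110/200]
  60 → break 2  [load 200/200]
  60 → break 3  [load 175/200]
5 commercial breaks opened.

5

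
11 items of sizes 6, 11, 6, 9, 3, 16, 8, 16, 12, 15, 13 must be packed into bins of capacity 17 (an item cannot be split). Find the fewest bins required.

Total = 16 + 16 + 15 + 13 + 12 + 11 + 9 + 8 + 6 + 6 + 3 = 115.
Lower bound: ⌈115/17⌉ = 7 bins.
A packing using 8 bins:
  bin 1: 16 = 16
  bin 2: 16 = 16
  bin 3: 15 = 15
  bin 4: 13 + 3 = 16
  bin 5: 12 = 12
  bin 6: 11 + 6 = 17
  bin 7: 9 + 8 = 17
  bin 8: 6 = 6
No arrangement into 7 bins stays within capacity, so 8 is optimal.

8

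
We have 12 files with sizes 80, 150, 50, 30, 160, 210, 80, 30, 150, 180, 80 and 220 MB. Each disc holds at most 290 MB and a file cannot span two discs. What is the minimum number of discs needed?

Total = 220 + 210 + 180 + 160 + 150 + 150 + 80 + 80 + 80 + 50 + 30 + 30 = 1420 MB.
Lower bound: ⌈1420/290⌉ = 5 discs.
Also, 6 files each exceed 145 MB, and no two of those can share a disc, so at least 6 discs are needed.
A packing using 6 discs:
  disc 1: 220 + 50 = 270
  disc 2: 210 + 80 = 290
  disc 3: 180 + 80 + 30 = 290
  disc 4: 160 + 80 + 30 = 270
  disc 5: 150 = 150
  disc 6: 150 = 150
This matches the lower bound, so 6 is optimal.

6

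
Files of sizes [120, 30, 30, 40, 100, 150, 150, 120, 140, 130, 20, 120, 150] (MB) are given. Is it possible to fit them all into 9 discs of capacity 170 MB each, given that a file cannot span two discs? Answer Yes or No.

Yes

A valid assignment using 9 discs:
  disc 1: 150 + 20 = 170
  disc 2: 150 = 150
  disc 3: 150 = 150
  disc 4: 140 + 30 = 170
  disc 5: 130 + 40 = 170
  disc 6: 120 + 30 = 150
  disc 7: 120 = 120
  disc 8: 120 = 120
  disc 9: 100 = 100
Every load is within 170 MB, so 9 discs suffice.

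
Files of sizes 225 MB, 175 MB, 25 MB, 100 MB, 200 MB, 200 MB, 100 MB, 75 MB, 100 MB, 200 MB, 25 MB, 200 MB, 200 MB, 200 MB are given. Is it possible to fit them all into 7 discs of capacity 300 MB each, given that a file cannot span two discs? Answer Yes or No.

No

Total = 2025 MB; ⌈2025/300⌉ = 7.
8 files each exceed half the capacity and cannot share a disc, forcing at least 8 discs.
At least 8 discs are required, but only 7 are allowed.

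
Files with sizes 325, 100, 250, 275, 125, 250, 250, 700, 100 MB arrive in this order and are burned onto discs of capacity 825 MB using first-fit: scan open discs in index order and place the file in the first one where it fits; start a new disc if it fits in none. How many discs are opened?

3

  325 → disc 1 (new)  [load 325/825]
  100 → disc 1  [load 425/825]
  250 → disc 1  [load 675/825]
  275 → disc 2 (new)  [load 275/825]
  125 → disc 1  [load 800/825]
  250 → disc 2  [load 525/825]
  250 → disc 2  [load 775/825]
  700 → disc 3 (new)  [load 700/825]
  100 → disc 3  [load 800/825]
3 discs opened.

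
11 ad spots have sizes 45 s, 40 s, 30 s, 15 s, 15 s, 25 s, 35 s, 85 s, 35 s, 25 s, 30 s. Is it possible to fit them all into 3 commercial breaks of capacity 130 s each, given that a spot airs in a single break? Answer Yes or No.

A valid assignment using 3 commercial breaks:
  break 1: 85 + 45 = 130
  break 2: 40 + 35 + 35 + 15 = 125
  break 3: 30 + 30 + 25 + 25 + 15 = 125
Every load is within 130 s, so 3 commercial breaks suffice.

Yes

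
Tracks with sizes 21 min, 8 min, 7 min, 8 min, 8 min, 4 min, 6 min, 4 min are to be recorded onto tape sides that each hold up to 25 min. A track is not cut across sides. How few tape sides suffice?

Total = 21 + 8 + 8 + 8 + 7 + 6 + 4 + 4 = 66 min.
Lower bound: ⌈66/25⌉ = 3 tape sides.
A packing using 3 tape sides:
  side 1: 21 + 4 = 25
  side 2: 8 + 8 + 8 = 24
  side 3: 7 + 6 + 4 = 17
This matches the lower bound, so 3 is optimal.

3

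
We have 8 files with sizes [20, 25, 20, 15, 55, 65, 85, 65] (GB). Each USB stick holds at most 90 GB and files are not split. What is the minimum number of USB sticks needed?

Total = 85 + 65 + 65 + 55 + 25 + 20 + 20 + 15 = 350 GB.
Lower bound: ⌈350/90⌉ = 4 USB sticks.
A packing using 4 USB sticks:
  USB stick 1: 85 = 85
  USB stick 2: 65 + 25 = 90
  USB stick 3: 65 + 20 = 85
  USB stick 4: 55 + 20 + 15 = 90
This matches the lower bound, so 4 is optimal.

4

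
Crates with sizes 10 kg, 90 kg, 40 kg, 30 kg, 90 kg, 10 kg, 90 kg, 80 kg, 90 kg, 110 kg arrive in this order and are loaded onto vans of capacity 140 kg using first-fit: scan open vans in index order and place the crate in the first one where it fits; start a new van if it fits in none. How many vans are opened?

  10 → van 1 (new)  [load 10/140]
  90 → van 1  [load 100/140]
  40 → van 1  [load 140/140]
  30 → van 2 (new)  [load 30/140]
  90 → van 2  [load 120/140]
  10 → van 2  [load 130/140]
  90 → van 3 (new)  [load 90/140]
  80 → van 4 (new)  [load 80/140]
  90 → van 5 (new)  [load 90/140]
  110 → van 6 (new)  [load 110/140]
6 vans opened.

6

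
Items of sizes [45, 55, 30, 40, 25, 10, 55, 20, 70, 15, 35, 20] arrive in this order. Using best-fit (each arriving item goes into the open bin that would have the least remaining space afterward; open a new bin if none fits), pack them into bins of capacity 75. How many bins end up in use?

  45 → bin 1 (new)  [load 45/75]
  55 → bin 2 (new)  [load 55/75]
  30 → bin 1  [load 75/75]
  40 → bin 3 (new)  [load 40/75]
  25 → bin 3  [load 65/75]
  10 → bin 3  [load 75/75]
  55 → bin 4 (new)  [load 55/75]
  20 → bin 2  [load 75/75]
  70 → bin 5 (new)  [load 70/75]
  15 → bin 4  [load 70/75]
  35 → bin 6 (new)  [load 35/75]
  20 → bin 6  [load 55/75]
6 bins opened.

6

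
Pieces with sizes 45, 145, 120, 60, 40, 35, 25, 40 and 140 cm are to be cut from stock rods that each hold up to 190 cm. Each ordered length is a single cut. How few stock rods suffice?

4

Total = 145 + 140 + 120 + 60 + 45 + 40 + 40 + 35 + 25 = 650 cm.
Lower bound: ⌈650/190⌉ = 4 stock rods.
A packing using 4 stock rods:
  stock rod 1: 145 + 45 = 190
  stock rod 2: 140 + 40 = 180
  stock rod 3: 120 + 60 = 180
  stock rod 4: 40 + 35 + 25 = 100
This matches the lower bound, so 4 is optimal.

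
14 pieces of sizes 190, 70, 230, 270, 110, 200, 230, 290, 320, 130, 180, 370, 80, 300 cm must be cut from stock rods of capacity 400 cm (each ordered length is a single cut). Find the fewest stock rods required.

9

Total = 370 + 320 + 300 + 290 + 270 + 230 + 230 + 200 + 190 + 180 + 130 + 110 + 80 + 70 = 2970 cm.
Lower bound: ⌈2970/400⌉ = 8 stock rods.
A packing using 9 stock rods:
  stock rod 1: 370 = 370
  stock rod 2: 320 + 80 = 400
  stock rod 3: 300 + 70 = 370
  stock rod 4: 290 + 110 = 400
  stock rod 5: 270 + 130 = 400
  stock rod 6: 230 = 230
  stock rod 7: 230 = 230
  stock rod 8: 200 + 190 = 390
  stock rod 9: 180 = 180
No arrangement into 8 stock rods stays within capacity, so 9 is optimal.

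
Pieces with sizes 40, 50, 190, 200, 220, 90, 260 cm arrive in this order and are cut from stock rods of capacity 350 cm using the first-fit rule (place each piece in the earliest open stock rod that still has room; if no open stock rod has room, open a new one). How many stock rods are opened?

4

  40 → stock rod 1 (new)  [load 40/350]
  50 → stock rod 1  [load 90/350]
  190 → stock rod 1  [load 280/350]
  200 → stock rod 2 (new)  [load 200/350]
  220 → stock rod 3 (new)  [load 220/350]
  90 → stock rod 2  [load 290/350]
  260 → stock rod 4 (new)  [load 260/350]
4 stock rods opened.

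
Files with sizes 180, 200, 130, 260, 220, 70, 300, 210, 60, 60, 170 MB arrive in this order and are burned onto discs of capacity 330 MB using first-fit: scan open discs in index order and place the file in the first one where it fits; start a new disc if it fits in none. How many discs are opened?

7

  180 → disc 1 (new)  [load 180/330]
  200 → disc 2 (new)  [load 200/330]
  130 → disc 1  [load 310/330]
  260 → disc 3 (new)  [load 260/330]
  220 → disc 4 (new)  [load 220/330]
  70 → disc 2  [load 270/330]
  300 → disc 5 (new)  [load 300/330]
  210 → disc 6 (new)  [load 210/330]
  60 → disc 2  [load 330/330]
  60 → disc 3  [load 320/330]
  170 → disc 7 (new)  [load 170/330]
7 discs opened.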